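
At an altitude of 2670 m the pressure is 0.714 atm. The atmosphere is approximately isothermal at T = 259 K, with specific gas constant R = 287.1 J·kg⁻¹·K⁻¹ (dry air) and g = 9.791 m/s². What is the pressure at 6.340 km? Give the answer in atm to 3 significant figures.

Scale height: H = RT/g = 287.1 × 259 / 9.791 = 7594.6 m.
Between two levels, P₂ = P₁ exp(−Δz/H) with Δz = z₂ − z₁.
Δz = 6340.0 − 2670.0 = 3670.0 m; Δz/H = 3670.0/7594.6 = 0.48324.
P₂ = 0.714 × exp(−0.48324) = 0.714 × 0.61678 = 0.44038 atm.

P ≈ 0.440 atm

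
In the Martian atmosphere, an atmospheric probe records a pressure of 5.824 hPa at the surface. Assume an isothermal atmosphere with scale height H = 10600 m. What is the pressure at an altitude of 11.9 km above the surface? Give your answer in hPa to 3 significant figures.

P ≈ 1.90 hPa

Barometric formula: P = P₀ exp(−z/H).
z/H = 11900/10600 = 1.1226; exp(−1.1226) = 0.32543.
P = 5.824 × 0.32543 = 1.8953 hPa.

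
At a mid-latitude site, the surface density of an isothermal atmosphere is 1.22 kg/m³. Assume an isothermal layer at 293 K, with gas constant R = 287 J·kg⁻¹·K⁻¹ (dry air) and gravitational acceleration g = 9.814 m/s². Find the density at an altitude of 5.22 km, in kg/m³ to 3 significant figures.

ρ ≈ 0.663 kg/m³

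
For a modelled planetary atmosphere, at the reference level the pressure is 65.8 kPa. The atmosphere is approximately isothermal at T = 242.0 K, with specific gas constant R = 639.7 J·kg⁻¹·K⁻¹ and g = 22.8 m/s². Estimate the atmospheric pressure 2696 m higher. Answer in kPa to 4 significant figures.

P ≈ 44.24 kPa

Scale height: H = RT/g = 639.7 × 242.0 / 22.8 = 6789.8 m.
Barometric formula: P = P₀ exp(−z/H).
z/H = 2696.0/6789.8 = 0.39707; exp(−0.39707) = 0.67229.
P = 65.8 × 0.67229 = 44.237 kPa.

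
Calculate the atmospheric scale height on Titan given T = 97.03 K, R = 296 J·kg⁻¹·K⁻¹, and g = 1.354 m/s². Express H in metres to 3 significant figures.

H ≈ 21200 m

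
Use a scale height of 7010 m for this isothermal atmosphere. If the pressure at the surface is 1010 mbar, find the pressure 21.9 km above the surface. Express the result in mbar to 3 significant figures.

Barometric formula: P = P₀ exp(−z/H).
z/H = 21900/7010.0 = 3.1241; exp(−3.1241) = 0.043976.
P = 1010 × 0.043976 = 44.416 mbar.

P ≈ 44.4 mbar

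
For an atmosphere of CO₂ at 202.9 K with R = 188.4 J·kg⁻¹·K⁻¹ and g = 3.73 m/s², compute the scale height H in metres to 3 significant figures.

The scale height of an isothermal atmosphere is H = RT/g.
H = 188.4 × 202.9 / 3.73 = 38226/3.73 = 10248 m.

H ≈ 10200 m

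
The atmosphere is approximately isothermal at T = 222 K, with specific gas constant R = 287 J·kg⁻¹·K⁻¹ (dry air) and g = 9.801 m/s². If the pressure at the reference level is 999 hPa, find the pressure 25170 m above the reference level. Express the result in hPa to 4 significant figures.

Scale height: H = RT/g = 287 × 222 / 9.801 = 6500.8 m.
Barometric formula: P = P₀ exp(−z/H).
z/H = 25170/6500.8 = 3.8718; exp(−3.8718) = 0.020821.
P = 999 × 0.020821 = 20.800 hPa.

P ≈ 20.80 hPa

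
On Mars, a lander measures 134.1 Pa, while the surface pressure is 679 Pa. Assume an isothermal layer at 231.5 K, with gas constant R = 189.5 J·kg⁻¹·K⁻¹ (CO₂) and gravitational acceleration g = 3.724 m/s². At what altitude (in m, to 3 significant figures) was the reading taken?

Scale height: H = RT/g = 189.5 × 231.5 / 3.724 = 11780 m.
Invert the barometric formula: z = H ln(P₀/P).
P₀/P = 679/134.1 = 5.0634; ln(5.0634) = 1.6220.
z = 11780 × 1.6220 = 19107 m.

z ≈ 19100 m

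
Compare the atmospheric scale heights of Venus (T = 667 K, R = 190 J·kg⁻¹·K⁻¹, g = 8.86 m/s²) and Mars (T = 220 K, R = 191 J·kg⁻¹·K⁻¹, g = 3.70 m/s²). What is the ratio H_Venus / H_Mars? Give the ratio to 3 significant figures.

H = RT/g for each body.
H_Venus = 190 × 667 / 8.86 = 14304 m.
H_Mars = 191 × 220 / 3.70 = 11357 m.
H_Venus/H_Mars = 14304/11357 = 1.2595.

H_Venus/H_Mars ≈ 1.26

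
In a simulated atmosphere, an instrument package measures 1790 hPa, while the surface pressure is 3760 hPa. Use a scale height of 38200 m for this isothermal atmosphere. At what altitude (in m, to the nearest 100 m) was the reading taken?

z ≈ 28400 m

Invert the barometric formula: z = H ln(P₀/P).
P₀/P = 3760/1790 = 2.1006; ln(2.1006) = 0.74222.
z = 38200 × 0.74222 = 28353 m.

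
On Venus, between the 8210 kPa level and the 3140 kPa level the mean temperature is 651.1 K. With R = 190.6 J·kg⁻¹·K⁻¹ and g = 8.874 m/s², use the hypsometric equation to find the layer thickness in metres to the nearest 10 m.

Hypsometric equation: Δz = (R T̄/g) ln(P₁/P₂).
R T̄/g = 190.6 × 651.1 / 8.874 = 13985 m.
ln(8210/3140) = ln(2.6146) = 0.96111.
Δz = 13985 × 0.96111 = 13441 m.

Δz ≈ 13440 m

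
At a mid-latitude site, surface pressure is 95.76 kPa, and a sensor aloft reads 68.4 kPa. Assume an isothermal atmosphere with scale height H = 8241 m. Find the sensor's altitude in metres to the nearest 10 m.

z ≈ 2770 m

Invert the barometric formula: z = H ln(P₀/P).
P₀/P = 95.76/68.4 = 1.4000; ln(1.4000) = 0.33647.
z = 8241.0 × 0.33647 = 2772.8 m.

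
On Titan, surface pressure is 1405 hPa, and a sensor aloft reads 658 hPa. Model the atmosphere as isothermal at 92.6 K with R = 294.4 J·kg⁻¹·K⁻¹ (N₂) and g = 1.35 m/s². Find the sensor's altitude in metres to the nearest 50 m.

Scale height: H = RT/g = 294.4 × 92.6 / 1.35 = 20194 m.
Invert the barometric formula: z = H ln(P₀/P).
P₀/P = 1405/658 = 2.1353; ln(2.1353) = 0.75861.
z = 20194 × 0.75861 = 15319 m.

z ≈ 15300 m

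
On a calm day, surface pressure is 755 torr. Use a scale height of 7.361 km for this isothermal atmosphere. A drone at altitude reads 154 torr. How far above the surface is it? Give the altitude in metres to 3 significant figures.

z ≈ 11700 m

Invert the barometric formula: z = H ln(P₀/P).
P₀/P = 755/154 = 4.9026; ln(4.9026) = 1.5898.
z = 7361.0 × 1.5898 = 11703 m.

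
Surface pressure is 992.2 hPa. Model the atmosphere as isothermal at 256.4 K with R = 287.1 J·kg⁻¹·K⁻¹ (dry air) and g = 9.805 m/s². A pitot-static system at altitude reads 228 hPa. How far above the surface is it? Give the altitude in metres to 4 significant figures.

Scale height: H = RT/g = 287.1 × 256.4 / 9.805 = 7507.6 m.
Invert the barometric formula: z = H ln(P₀/P).
P₀/P = 992.2/228 = 4.3518; ln(4.3518) = 1.4706.
z = 7507.6 × 1.4706 = 11041 m.

z ≈ 11040 m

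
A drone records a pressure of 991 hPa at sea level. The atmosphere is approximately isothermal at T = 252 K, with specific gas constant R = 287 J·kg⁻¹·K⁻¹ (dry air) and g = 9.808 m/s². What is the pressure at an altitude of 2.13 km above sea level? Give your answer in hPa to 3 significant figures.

Scale height: H = RT/g = 287 × 252 / 9.808 = 7374.0 m.
Barometric formula: P = P₀ exp(−z/H).
z/H = 2130.0/7374.0 = 0.28885; exp(−0.28885) = 0.74912.
P = 991 × 0.74912 = 742.38 hPa.

P ≈ 742 hPa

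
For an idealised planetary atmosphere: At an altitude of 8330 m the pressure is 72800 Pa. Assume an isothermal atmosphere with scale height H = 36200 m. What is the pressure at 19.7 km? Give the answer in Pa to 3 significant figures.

P ≈ 53200 Pa

Between two levels, P₂ = P₁ exp(−Δz/H) with Δz = z₂ − z₁.
Δz = 19700 − 8330.0 = 11370 m; Δz/H = 11370/36200 = 0.31409.
P₂ = 72800 × exp(−0.31409) = 72800 × 0.73045 = 53177 Pa.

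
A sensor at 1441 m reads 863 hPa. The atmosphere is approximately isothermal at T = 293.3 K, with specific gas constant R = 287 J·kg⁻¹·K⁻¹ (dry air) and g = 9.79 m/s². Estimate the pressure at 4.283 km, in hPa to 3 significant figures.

P ≈ 620 hPa

Scale height: H = RT/g = 287 × 293.3 / 9.79 = 8598.3 m.
Between two levels, P₂ = P₁ exp(−Δz/H) with Δz = z₂ − z₁.
Δz = 4283.0 − 1441.0 = 2842.0 m; Δz/H = 2842.0/8598.3 = 0.33053.
P₂ = 863 × exp(−0.33053) = 863 × 0.71854 = 620.10 hPa.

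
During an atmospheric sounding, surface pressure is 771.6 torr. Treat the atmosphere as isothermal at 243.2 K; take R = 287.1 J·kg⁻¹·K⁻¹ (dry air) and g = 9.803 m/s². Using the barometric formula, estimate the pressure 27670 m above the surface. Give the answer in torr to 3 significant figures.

Scale height: H = RT/g = 287.1 × 243.2 / 9.803 = 7122.6 m.
Barometric formula: P = P₀ exp(−z/H).
z/H = 27670/7122.6 = 3.8848; exp(−3.8848) = 0.020552.
P = 771.6 × 0.020552 = 15.858 torr.

P ≈ 15.9 torr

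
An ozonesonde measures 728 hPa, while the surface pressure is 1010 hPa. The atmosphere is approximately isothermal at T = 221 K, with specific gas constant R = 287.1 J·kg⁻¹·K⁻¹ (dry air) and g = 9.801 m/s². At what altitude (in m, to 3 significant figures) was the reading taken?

z ≈ 2120 m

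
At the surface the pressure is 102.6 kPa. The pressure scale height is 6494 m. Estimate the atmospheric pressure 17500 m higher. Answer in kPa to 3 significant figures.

P ≈ 6.93 kPa

Barometric formula: P = P₀ exp(−z/H).
z/H = 17500/6494.0 = 2.6948; exp(−2.6948) = 0.067556.
P = 102.6 × 0.067556 = 6.9312 kPa.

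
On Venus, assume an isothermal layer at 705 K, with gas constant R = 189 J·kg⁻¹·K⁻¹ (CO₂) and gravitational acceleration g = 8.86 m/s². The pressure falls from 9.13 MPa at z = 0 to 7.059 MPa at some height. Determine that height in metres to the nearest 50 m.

z ≈ 3850 m

Scale height: H = RT/g = 189 × 705 / 8.86 = 15039 m.
Invert the barometric formula: z = H ln(P₀/P).
P₀/P = 9.13/7.059 = 1.2934; ln(1.2934) = 0.25727.
z = 15039 × 0.25727 = 3869.1 m.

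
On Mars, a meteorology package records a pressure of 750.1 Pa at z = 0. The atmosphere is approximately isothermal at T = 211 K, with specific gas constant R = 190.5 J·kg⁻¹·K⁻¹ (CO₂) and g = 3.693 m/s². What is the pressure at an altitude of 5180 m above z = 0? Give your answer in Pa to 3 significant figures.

Scale height: H = RT/g = 190.5 × 211 / 3.693 = 10884 m.
Barometric formula: P = P₀ exp(−z/H).
z/H = 5180.0/10884 = 0.47593; exp(−0.47593) = 0.62131.
P = 750.1 × 0.62131 = 466.04 Pa.

P ≈ 466 Pa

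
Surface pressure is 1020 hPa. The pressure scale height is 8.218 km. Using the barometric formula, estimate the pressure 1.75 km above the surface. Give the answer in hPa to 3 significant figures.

P ≈ 824 hPa

Barometric formula: P = P₀ exp(−z/H).
z/H = 1750.0/8218.0 = 0.21295; exp(−0.21295) = 0.80820.
P = 1020 × 0.80820 = 824.36 hPa.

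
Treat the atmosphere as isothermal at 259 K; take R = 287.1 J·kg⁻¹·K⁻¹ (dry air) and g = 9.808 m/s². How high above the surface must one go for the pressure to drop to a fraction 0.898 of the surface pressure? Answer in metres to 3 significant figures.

z ≈ 816 m

Scale height: H = RT/g = 287.1 × 259 / 9.808 = 7581.5 m.
Set P/P₀ = exp(−z/H) = 0.898, so z = −H ln(0.898).
−ln(0.898) = 0.10759; z = 7581.5 × 0.10759 = 815.69 m.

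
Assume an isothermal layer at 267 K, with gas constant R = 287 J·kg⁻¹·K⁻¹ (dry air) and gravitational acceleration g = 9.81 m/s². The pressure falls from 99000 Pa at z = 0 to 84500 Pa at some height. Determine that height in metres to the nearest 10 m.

Scale height: H = RT/g = 287 × 267 / 9.81 = 7811.3 m.
Invert the barometric formula: z = H ln(P₀/P).
P₀/P = 99000/84500 = 1.1716; ln(1.1716) = 0.15837.
z = 7811.3 × 0.15837 = 1237.1 m.

z ≈ 1240 m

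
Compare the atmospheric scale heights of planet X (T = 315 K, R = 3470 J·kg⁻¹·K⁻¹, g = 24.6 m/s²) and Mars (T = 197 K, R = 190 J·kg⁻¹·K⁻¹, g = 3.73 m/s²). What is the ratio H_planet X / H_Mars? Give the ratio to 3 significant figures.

H_planet X/H_Mars ≈ 4.43

H = RT/g for each body.
H_planet X = 3470 × 315 / 24.6 = 44433 m.
H_Mars = 190 × 197 / 3.73 = 10035 m.
H_planet X/H_Mars = 44433/10035 = 4.4278.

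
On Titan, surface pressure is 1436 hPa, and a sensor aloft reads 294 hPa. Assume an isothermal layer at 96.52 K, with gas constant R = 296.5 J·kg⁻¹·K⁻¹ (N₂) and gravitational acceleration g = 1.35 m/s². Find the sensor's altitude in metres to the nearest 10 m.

z ≈ 33620 m

Scale height: H = RT/g = 296.5 × 96.52 / 1.35 = 21199 m.
Invert the barometric formula: z = H ln(P₀/P).
P₀/P = 1436/294 = 4.8844; ln(4.8844) = 1.5860.
z = 21199 × 1.5860 = 33622 m.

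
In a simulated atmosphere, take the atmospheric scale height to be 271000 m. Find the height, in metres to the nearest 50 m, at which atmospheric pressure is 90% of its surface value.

Set P/P₀ = exp(−z/H) = 0.9, so z = −H ln(0.9).
−ln(0.9) = 0.10536; z = 271000 × 0.10536 = 28553 m.

z ≈ 28550 m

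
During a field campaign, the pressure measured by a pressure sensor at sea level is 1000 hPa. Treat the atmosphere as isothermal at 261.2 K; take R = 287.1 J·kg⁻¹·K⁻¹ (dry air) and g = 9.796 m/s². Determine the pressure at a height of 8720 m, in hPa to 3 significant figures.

P ≈ 320 hPa

Scale height: H = RT/g = 287.1 × 261.2 / 9.796 = 7655.2 m.
Barometric formula: P = P₀ exp(−z/H).
z/H = 8720.0/7655.2 = 1.1391; exp(−1.1391) = 0.32011.
P = 1000 × 0.32011 = 320.11 hPa.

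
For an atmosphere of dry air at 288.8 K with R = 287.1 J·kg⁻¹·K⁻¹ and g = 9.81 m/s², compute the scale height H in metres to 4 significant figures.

The scale height of an isothermal atmosphere is H = RT/g.
H = 287.1 × 288.8 / 9.81 = 82914/9.81 = 8452.0 m.

H ≈ 8452 m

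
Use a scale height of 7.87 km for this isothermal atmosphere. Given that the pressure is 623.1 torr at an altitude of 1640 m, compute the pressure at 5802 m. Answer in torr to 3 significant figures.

P ≈ 367 torr

Between two levels, P₂ = P₁ exp(−Δz/H) with Δz = z₂ − z₁.
Δz = 5802.0 − 1640.0 = 4162.0 m; Δz/H = 4162.0/7870.0 = 0.52884.
P₂ = 623.1 × exp(−0.52884) = 623.1 × 0.58929 = 367.19 torr.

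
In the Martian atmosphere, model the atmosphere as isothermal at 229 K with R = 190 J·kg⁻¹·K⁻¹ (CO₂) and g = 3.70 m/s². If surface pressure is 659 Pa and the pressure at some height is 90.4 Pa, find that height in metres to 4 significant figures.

z ≈ 23360 m

Scale height: H = RT/g = 190 × 229 / 3.70 = 11759 m.
Invert the barometric formula: z = H ln(P₀/P).
P₀/P = 659/90.4 = 7.2898; ln(7.2898) = 1.9865.
z = 11759 × 1.9865 = 23359 m.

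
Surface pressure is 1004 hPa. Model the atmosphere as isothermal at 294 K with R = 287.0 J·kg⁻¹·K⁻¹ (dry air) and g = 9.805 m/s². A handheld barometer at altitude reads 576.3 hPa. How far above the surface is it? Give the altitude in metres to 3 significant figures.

Scale height: H = RT/g = 287.0 × 294 / 9.805 = 8605.6 m.
Invert the barometric formula: z = H ln(P₀/P).
P₀/P = 1004/576.3 = 1.7421; ln(1.7421) = 0.55509.
z = 8605.6 × 0.55509 = 4776.9 m.

z ≈ 4780 m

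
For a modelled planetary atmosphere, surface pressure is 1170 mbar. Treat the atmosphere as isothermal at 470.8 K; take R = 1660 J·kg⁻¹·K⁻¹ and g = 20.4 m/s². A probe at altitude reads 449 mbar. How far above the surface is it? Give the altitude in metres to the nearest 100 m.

z ≈ 36700 m

Scale height: H = RT/g = 1660 × 470.8 / 20.4 = 38310 m.
Invert the barometric formula: z = H ln(P₀/P).
P₀/P = 1170/449 = 2.6058; ln(2.6058) = 0.95774.
z = 38310 × 0.95774 = 36691 m.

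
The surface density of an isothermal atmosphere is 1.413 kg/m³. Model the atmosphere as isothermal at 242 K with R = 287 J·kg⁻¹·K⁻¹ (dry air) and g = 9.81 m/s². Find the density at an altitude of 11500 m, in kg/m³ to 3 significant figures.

ρ ≈ 0.278 kg/m³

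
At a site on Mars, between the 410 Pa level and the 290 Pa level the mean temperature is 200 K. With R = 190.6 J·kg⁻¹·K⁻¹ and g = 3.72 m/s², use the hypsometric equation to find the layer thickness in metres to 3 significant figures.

Δz ≈ 3550 m

Hypsometric equation: Δz = (R T̄/g) ln(P₁/P₂).
R T̄/g = 190.6 × 200 / 3.72 = 10247 m.
ln(410/290) = ln(1.4138) = 0.34628.
Δz = 10247 × 0.34628 = 3548.3 m.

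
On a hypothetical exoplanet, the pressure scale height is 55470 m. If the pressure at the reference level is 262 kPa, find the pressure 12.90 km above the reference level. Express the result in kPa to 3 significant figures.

Barometric formula: P = P₀ exp(−z/H).
z/H = 12900/55470 = 0.23256; exp(−0.23256) = 0.79250.
P = 262 × 0.79250 = 207.63 kPa.

P ≈ 208 kPa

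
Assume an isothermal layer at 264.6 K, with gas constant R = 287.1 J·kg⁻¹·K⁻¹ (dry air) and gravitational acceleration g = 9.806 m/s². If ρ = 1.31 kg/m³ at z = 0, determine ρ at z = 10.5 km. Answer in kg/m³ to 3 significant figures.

Scale height: H = RT/g = 287.1 × 264.6 / 9.806 = 7747.0 m.
In an isothermal atmosphere, density decays like pressure: ρ = ρ₀ exp(−z/H).
z/H = 10500/7747.0 = 1.3554; exp(−1.3554) = 0.25784.
ρ = 1.31 × 0.25784 = 0.33777 kg/m³.

ρ ≈ 0.338 kg/m³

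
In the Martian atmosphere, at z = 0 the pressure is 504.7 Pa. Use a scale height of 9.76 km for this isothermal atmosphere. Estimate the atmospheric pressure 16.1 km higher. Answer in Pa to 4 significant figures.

P ≈ 96.97 Pa

Barometric formula: P = P₀ exp(−z/H).
z/H = 16100/9760.0 = 1.6496; exp(−1.6496) = 0.19213.
P = 504.7 × 0.19213 = 96.968 Pa.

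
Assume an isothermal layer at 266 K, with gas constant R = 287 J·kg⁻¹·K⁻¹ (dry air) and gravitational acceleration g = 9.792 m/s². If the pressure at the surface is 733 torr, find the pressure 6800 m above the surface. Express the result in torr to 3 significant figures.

Scale height: H = RT/g = 287 × 266 / 9.792 = 7796.4 m.
Barometric formula: P = P₀ exp(−z/H).
z/H = 6800.0/7796.4 = 0.87220; exp(−0.87220) = 0.41803.
P = 733 × 0.41803 = 306.42 torr.

P ≈ 306 torr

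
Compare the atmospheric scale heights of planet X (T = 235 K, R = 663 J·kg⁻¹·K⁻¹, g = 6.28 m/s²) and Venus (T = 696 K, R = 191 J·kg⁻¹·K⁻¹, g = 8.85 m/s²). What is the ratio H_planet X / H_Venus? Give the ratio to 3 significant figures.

H_planet X/H_Venus ≈ 1.65

H = RT/g for each body.
H_planet X = 663 × 235 / 6.28 = 24810 m.
H_Venus = 191 × 696 / 8.85 = 15021 m.
H_planet X/H_Venus = 24810/15021 = 1.6517.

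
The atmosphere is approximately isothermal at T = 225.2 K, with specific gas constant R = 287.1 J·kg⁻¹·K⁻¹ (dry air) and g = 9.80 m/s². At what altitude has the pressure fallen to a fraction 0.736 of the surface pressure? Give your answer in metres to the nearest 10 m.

z ≈ 2020 m

Scale height: H = RT/g = 287.1 × 225.2 / 9.80 = 6597.4 m.
Set P/P₀ = exp(−z/H) = 0.736, so z = −H ln(0.736).
−ln(0.736) = 0.30653; z = 6597.4 × 0.30653 = 2022.3 m.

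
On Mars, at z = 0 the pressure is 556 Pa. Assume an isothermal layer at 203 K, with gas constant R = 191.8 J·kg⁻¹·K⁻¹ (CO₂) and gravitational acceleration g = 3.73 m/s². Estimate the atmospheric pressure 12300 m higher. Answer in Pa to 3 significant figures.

P ≈ 171 Pa

Scale height: H = RT/g = 191.8 × 203 / 3.73 = 10438 m.
Barometric formula: P = P₀ exp(−z/H).
z/H = 12300/10438 = 1.1784; exp(−1.1784) = 0.30777.
P = 556 × 0.30777 = 171.12 Pa.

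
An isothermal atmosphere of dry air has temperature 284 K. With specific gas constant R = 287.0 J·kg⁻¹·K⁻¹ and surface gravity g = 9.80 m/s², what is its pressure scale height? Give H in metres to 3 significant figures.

The scale height of an isothermal atmosphere is H = RT/g.
H = 287.0 × 284 / 9.80 = 81508/9.80 = 8317.1 m.

H ≈ 8320 m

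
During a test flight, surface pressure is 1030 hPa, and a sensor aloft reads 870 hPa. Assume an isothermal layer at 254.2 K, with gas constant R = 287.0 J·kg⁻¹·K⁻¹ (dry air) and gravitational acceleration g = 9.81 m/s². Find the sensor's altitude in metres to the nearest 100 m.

z ≈ 1300 m

Scale height: H = RT/g = 287.0 × 254.2 / 9.81 = 7436.8 m.
Invert the barometric formula: z = H ln(P₀/P).
P₀/P = 1030/870 = 1.1839; ln(1.1839) = 0.16881.
z = 7436.8 × 0.16881 = 1255.4 m.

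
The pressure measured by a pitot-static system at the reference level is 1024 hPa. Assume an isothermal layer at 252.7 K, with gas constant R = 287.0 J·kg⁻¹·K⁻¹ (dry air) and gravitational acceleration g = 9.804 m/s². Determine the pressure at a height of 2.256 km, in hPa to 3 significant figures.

P ≈ 755 hPa

Scale height: H = RT/g = 287.0 × 252.7 / 9.804 = 7397.5 m.
Barometric formula: P = P₀ exp(−z/H).
z/H = 2256.0/7397.5 = 0.30497; exp(−0.30497) = 0.73715.
P = 1024 × 0.73715 = 754.84 hPa.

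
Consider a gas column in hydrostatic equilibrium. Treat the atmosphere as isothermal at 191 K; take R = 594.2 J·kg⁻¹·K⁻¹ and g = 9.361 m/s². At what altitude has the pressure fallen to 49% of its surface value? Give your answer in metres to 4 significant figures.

z ≈ 8649 m

Scale height: H = RT/g = 594.2 × 191 / 9.361 = 12124 m.
Set P/P₀ = exp(−z/H) = 0.49, so z = −H ln(0.49).
−ln(0.49) = 0.71335; z = 12124 × 0.71335 = 8648.7 m.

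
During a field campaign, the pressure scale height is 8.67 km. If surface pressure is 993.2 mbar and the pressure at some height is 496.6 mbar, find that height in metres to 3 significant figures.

Invert the barometric formula: z = H ln(P₀/P).
P₀/P = 993.2/496.6 = 2.0000; ln(2.0000) = 0.69315.
z = 8670.0 × 0.69315 = 6009.6 m.

z ≈ 6010 m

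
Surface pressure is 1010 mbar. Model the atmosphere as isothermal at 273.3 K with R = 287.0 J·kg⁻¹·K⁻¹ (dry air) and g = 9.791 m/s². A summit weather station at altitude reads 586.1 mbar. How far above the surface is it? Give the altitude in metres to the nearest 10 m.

Scale height: H = RT/g = 287.0 × 273.3 / 9.791 = 8011.1 m.
Invert the barometric formula: z = H ln(P₀/P).
P₀/P = 1010/586.1 = 1.7233; ln(1.7233) = 0.54424.
z = 8011.1 × 0.54424 = 4360.0 m.

z ≈ 4360 m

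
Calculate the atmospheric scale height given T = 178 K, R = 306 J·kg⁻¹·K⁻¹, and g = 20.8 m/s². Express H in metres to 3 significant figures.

H ≈ 2620 m

The scale height of an isothermal atmosphere is H = RT/g.
H = 306 × 178 / 20.8 = 54468/20.8 = 2618.7 m.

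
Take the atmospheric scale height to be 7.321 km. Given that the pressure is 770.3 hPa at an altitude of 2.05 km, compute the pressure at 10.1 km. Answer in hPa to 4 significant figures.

Between two levels, P₂ = P₁ exp(−Δz/H) with Δz = z₂ − z₁.
Δz = 10100 − 2050.0 = 8050.0 m; Δz/H = 8050.0/7321.0 = 1.0996.
P₂ = 770.3 × exp(−1.0996) = 770.3 × 0.33300 = 256.51 hPa.

P ≈ 256.5 hPa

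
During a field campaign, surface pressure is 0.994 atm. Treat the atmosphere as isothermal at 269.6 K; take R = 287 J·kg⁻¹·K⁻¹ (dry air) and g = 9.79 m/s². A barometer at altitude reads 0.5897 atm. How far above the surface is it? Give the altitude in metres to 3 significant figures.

z ≈ 4130 m

Scale height: H = RT/g = 287 × 269.6 / 9.79 = 7903.5 m.
Invert the barometric formula: z = H ln(P₀/P).
P₀/P = 0.994/0.5897 = 1.6856; ln(1.6856) = 0.52212.
z = 7903.5 × 0.52212 = 4126.6 m.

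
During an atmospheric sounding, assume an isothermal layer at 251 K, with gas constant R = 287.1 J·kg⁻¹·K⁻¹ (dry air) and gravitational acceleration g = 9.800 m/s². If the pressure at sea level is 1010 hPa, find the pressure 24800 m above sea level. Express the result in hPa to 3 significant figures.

P ≈ 34.6 hPa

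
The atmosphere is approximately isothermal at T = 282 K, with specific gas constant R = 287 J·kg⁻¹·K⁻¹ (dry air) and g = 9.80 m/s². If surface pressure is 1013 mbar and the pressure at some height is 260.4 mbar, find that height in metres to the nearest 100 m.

z ≈ 11200 m

Scale height: H = RT/g = 287 × 282 / 9.80 = 8258.6 m.
Invert the barometric formula: z = H ln(P₀/P).
P₀/P = 1013/260.4 = 3.8902; ln(3.8902) = 1.3585.
z = 8258.6 × 1.3585 = 11219 m.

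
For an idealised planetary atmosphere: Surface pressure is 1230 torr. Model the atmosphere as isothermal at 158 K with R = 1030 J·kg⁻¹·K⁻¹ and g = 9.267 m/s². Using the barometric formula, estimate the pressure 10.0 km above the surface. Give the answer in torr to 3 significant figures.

P ≈ 696 torr

Scale height: H = RT/g = 1030 × 158 / 9.267 = 17561 m.
Barometric formula: P = P₀ exp(−z/H).
z/H = 10000/17561 = 0.56944; exp(−0.56944) = 0.56584.
P = 1230 × 0.56584 = 695.98 torr.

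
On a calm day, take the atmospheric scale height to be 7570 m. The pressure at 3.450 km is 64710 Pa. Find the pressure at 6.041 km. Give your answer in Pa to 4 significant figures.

P ≈ 45950 Pa

Between two levels, P₂ = P₁ exp(−Δz/H) with Δz = z₂ − z₁.
Δz = 6041.0 − 3450.0 = 2591.0 m; Δz/H = 2591.0/7570.0 = 0.34227.
P₂ = 64710 × exp(−0.34227) = 64710 × 0.71016 = 45954 Pa.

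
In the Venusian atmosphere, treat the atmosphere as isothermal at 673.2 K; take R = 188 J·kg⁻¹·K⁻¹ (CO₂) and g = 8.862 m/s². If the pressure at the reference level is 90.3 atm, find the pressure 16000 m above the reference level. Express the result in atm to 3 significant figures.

P ≈ 29.5 atm

Scale height: H = RT/g = 188 × 673.2 / 8.862 = 14281 m.
Barometric formula: P = P₀ exp(−z/H).
z/H = 16000/14281 = 1.1204; exp(−1.1204) = 0.32615.
P = 90.3 × 0.32615 = 29.451 atm.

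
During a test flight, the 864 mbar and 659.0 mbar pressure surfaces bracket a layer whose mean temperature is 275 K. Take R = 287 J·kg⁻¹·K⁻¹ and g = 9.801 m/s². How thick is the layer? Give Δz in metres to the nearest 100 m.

Hypsometric equation: Δz = (R T̄/g) ln(P₁/P₂).
R T̄/g = 287 × 275 / 9.801 = 8052.7 m.
ln(864/659.0) = ln(1.3111) = 0.27087.
Δz = 8052.7 × 0.27087 = 2181.2 m.

Δz ≈ 2200 m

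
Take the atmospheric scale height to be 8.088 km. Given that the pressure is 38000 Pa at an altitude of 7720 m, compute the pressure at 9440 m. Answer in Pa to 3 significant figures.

P ≈ 30700 Pa

Between two levels, P₂ = P₁ exp(−Δz/H) with Δz = z₂ − z₁.
Δz = 9440.0 − 7720.0 = 1720.0 m; Δz/H = 1720.0/8088.0 = 0.21266.
P₂ = 38000 × exp(−0.21266) = 38000 × 0.80843 = 30720 Pa.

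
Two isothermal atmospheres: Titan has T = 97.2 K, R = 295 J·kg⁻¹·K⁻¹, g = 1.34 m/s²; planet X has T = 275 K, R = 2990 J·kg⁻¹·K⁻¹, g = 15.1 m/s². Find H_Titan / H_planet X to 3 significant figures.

H = RT/g for each body.
H_Titan = 295 × 97.2 / 1.34 = 21399 m.
H_planet X = 2990 × 275 / 15.1 = 54454 m.
H_Titan/H_planet X = 21399/54454 = 0.39297.

H_Titan/H_planet X ≈ 0.393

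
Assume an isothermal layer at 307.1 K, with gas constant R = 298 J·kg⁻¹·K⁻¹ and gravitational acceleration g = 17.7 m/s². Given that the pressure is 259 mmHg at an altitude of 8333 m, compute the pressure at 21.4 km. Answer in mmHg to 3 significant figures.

P ≈ 20.7 mmHg

Scale height: H = RT/g = 298 × 307.1 / 17.7 = 5170.4 m.
Between two levels, P₂ = P₁ exp(−Δz/H) with Δz = z₂ − z₁.
Δz = 21400 − 8333.0 = 13067 m; Δz/H = 13067/5170.4 = 2.5273.
P₂ = 259 × exp(−2.5273) = 259 × 0.079874 = 20.687 mmHg.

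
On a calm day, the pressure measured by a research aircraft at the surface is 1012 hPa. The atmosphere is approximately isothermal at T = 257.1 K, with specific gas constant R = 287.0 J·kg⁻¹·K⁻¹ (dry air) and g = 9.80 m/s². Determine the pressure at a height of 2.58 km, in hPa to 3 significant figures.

P ≈ 718 hPa

Scale height: H = RT/g = 287.0 × 257.1 / 9.80 = 7529.4 m.
Barometric formula: P = P₀ exp(−z/H).
z/H = 2580.0/7529.4 = 0.34266; exp(−0.34266) = 0.70988.
P = 1012 × 0.70988 = 718.40 hPa.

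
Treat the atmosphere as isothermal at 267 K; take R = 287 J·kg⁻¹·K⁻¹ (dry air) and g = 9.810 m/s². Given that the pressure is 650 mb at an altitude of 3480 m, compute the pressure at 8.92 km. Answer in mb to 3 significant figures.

Scale height: H = RT/g = 287 × 267 / 9.810 = 7811.3 m.
Between two levels, P₂ = P₁ exp(−Δz/H) with Δz = z₂ − z₁.
Δz = 8920.0 − 3480.0 = 5440.0 m; Δz/H = 5440.0/7811.3 = 0.69643.
P₂ = 650 × exp(−0.69643) = 650 × 0.49836 = 323.93 mb.

P ≈ 324 mb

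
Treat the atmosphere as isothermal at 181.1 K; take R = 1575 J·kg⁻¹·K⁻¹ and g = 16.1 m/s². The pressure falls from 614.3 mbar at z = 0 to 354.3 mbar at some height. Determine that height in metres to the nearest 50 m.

Scale height: H = RT/g = 1575 × 181.1 / 16.1 = 17716 m.
Invert the barometric formula: z = H ln(P₀/P).
P₀/P = 614.3/354.3 = 1.7338; ln(1.7338) = 0.55032.
z = 17716 × 0.55032 = 9749.5 m.

z ≈ 9750 m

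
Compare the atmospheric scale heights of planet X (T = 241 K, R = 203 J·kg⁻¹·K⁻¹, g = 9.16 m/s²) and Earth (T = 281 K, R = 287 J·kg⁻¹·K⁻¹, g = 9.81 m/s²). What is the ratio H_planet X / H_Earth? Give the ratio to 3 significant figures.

H_planet X/H_Earth ≈ 0.650

H = RT/g for each body.
H_planet X = 203 × 241 / 9.16 = 5340.9 m.
H_Earth = 287 × 281 / 9.81 = 8220.9 m.
H_planet X/H_Earth = 5340.9/8220.9 = 0.64967.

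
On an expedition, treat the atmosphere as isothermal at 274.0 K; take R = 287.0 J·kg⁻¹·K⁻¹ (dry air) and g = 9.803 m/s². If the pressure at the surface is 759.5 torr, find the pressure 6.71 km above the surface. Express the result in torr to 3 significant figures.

P ≈ 329 torr

Scale height: H = RT/g = 287.0 × 274.0 / 9.803 = 8021.8 m.
Barometric formula: P = P₀ exp(−z/H).
z/H = 6710.0/8021.8 = 0.83647; exp(−0.83647) = 0.43324.
P = 759.5 × 0.43324 = 329.05 torr.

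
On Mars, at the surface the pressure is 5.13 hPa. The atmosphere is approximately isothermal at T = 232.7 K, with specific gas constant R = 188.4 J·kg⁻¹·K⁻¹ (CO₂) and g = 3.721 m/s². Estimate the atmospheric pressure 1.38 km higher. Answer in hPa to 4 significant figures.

P ≈ 4.563 hPa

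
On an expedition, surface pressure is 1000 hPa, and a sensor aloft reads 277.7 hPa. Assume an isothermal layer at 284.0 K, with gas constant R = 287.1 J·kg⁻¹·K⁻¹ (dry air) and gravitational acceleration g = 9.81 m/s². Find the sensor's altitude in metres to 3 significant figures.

Scale height: H = RT/g = 287.1 × 284.0 / 9.81 = 8311.6 m.
Invert the barometric formula: z = H ln(P₀/P).
P₀/P = 1000/277.7 = 3.6010; ln(3.6010) = 1.2812.
z = 8311.6 × 1.2812 = 10649 m.

z ≈ 10600 m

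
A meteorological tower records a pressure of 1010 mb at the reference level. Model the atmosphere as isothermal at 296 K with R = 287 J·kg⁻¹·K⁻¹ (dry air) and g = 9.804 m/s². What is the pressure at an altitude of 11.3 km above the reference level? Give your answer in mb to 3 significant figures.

Scale height: H = RT/g = 287 × 296 / 9.804 = 8665.0 m.
Barometric formula: P = P₀ exp(−z/H).
z/H = 11300/8665.0 = 1.3041; exp(−1.3041) = 0.27142.
P = 1010 × 0.27142 = 274.13 mb.

P ≈ 274 mb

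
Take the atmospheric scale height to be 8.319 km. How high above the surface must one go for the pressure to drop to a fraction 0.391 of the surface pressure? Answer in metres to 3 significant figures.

Set P/P₀ = exp(−z/H) = 0.391, so z = −H ln(0.391).
−ln(0.391) = 0.93905; z = 8319.0 × 0.93905 = 7812.0 m.

z ≈ 7810 m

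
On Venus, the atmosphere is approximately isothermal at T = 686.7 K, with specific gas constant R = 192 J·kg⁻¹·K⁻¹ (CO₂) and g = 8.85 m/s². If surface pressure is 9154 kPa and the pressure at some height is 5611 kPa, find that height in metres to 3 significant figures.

Scale height: H = RT/g = 192 × 686.7 / 8.85 = 14898 m.
Invert the barometric formula: z = H ln(P₀/P).
P₀/P = 9154/5611 = 1.6314; ln(1.6314) = 0.48944.
z = 14898 × 0.48944 = 7291.7 m.

z ≈ 7290 m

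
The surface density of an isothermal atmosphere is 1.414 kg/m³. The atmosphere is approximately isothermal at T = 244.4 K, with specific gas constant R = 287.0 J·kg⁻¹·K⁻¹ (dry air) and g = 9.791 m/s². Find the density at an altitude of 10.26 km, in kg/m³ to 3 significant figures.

ρ ≈ 0.338 kg/m³

Scale height: H = RT/g = 287.0 × 244.4 / 9.791 = 7164.0 m.
In an isothermal atmosphere, density decays like pressure: ρ = ρ₀ exp(−z/H).
z/H = 10260/7164.0 = 1.4322; exp(−1.4322) = 0.23878.
ρ = 1.414 × 0.23878 = 0.33763 kg/m³.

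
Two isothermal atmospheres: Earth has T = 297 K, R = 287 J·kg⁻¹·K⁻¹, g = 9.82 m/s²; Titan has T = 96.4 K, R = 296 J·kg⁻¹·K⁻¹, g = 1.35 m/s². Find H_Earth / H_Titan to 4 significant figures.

H = RT/g for each body.
H_Earth = 287 × 297 / 9.82 = 8680.1 m.
H_Titan = 296 × 96.4 / 1.35 = 21137 m.
H_Earth/H_Titan = 8680.1/21137 = 0.41066.

H_Earth/H_Titan ≈ 0.4107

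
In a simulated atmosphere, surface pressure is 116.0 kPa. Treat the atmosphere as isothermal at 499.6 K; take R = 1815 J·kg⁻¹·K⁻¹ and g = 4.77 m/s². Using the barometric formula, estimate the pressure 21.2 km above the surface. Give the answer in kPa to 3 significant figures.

P ≈ 104 kPa

Scale height: H = RT/g = 1815 × 499.6 / 4.77 = 190100 m.
Barometric formula: P = P₀ exp(−z/H).
z/H = 21200/190100 = 0.11152; exp(−0.11152) = 0.89447.
P = 116.0 × 0.89447 = 103.76 kPa.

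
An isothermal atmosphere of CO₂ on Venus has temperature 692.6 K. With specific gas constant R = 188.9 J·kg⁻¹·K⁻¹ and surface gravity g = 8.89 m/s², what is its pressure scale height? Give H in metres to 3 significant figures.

The scale height of an isothermal atmosphere is H = RT/g.
H = 188.9 × 692.6 / 8.89 = 130830/8.89 = 14717 m.

H ≈ 14700 m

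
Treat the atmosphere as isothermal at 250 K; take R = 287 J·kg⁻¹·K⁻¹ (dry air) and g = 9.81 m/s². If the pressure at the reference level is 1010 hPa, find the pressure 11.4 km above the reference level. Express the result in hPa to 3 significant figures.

Scale height: H = RT/g = 287 × 250 / 9.81 = 7314.0 m.
Barometric formula: P = P₀ exp(−z/H).
z/H = 11400/7314.0 = 1.5587; exp(−1.5587) = 0.21041.
P = 1010 × 0.21041 = 212.51 hPa.

P ≈ 213 hPa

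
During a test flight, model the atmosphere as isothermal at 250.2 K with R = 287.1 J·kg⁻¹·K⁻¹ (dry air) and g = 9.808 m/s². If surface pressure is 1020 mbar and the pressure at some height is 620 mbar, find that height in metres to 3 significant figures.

Scale height: H = RT/g = 287.1 × 250.2 / 9.808 = 7323.9 m.
Invert the barometric formula: z = H ln(P₀/P).
P₀/P = 1020/620 = 1.6452; ln(1.6452) = 0.49786.
z = 7323.9 × 0.49786 = 3646.3 m.

z ≈ 3650 m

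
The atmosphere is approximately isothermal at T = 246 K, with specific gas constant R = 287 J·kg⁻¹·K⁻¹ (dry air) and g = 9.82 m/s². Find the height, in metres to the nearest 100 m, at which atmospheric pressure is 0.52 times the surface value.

z ≈ 4700 m

Scale height: H = RT/g = 287 × 246 / 9.82 = 7189.6 m.
Set P/P₀ = exp(−z/H) = 0.52, so z = −H ln(0.52).
−ln(0.52) = 0.65393; z = 7189.6 × 0.65393 = 4701.5 m.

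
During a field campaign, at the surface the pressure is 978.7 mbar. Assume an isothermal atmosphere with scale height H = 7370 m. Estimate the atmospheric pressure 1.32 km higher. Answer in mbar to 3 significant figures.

Barometric formula: P = P₀ exp(−z/H).
z/H = 1320.0/7370.0 = 0.17910; exp(−0.17910) = 0.83602.
P = 978.7 × 0.83602 = 818.21 mbar.

P ≈ 818 mbar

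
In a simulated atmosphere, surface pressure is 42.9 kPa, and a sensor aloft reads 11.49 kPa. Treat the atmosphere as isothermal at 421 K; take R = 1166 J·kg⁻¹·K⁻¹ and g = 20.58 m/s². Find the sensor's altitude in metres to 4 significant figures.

z ≈ 31420 m

Scale height: H = RT/g = 1166 × 421 / 20.58 = 23853 m.
Invert the barometric formula: z = H ln(P₀/P).
P₀/P = 42.9/11.49 = 3.7337; ln(3.7337) = 1.3174.
z = 23853 × 1.3174 = 31424 m.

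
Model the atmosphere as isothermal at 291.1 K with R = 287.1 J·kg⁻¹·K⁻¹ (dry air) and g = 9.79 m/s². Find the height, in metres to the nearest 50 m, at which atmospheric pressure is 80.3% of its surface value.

Scale height: H = RT/g = 287.1 × 291.1 / 9.79 = 8536.8 m.
Set P/P₀ = exp(−z/H) = 0.803, so z = −H ln(0.803).
−ln(0.803) = 0.21940; z = 8536.8 × 0.21940 = 1873.0 m.

z ≈ 1850 m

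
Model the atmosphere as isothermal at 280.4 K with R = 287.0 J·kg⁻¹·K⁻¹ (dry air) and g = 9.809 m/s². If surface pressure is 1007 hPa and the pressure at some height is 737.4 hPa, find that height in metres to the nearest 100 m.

z ≈ 2600 m

Scale height: H = RT/g = 287.0 × 280.4 / 9.809 = 8204.2 m.
Invert the barometric formula: z = H ln(P₀/P).
P₀/P = 1007/737.4 = 1.3656; ln(1.3656) = 0.31159.
z = 8204.2 × 0.31159 = 2556.3 m.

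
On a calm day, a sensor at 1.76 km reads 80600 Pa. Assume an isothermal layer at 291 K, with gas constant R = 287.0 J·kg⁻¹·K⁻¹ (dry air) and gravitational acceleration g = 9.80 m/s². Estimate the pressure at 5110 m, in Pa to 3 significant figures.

P ≈ 54400 Pa

Scale height: H = RT/g = 287.0 × 291 / 9.80 = 8522.1 m.
Between two levels, P₂ = P₁ exp(−Δz/H) with Δz = z₂ − z₁.
Δz = 5110.0 − 1760.0 = 3350.0 m; Δz/H = 3350.0/8522.1 = 0.39310.
P₂ = 80600 × exp(−0.39310) = 80600 × 0.67496 = 54402 Pa.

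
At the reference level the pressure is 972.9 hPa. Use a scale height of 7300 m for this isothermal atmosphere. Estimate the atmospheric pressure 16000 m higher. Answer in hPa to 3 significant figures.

Barometric formula: P = P₀ exp(−z/H).
z/H = 16000/7300.0 = 2.1918; exp(−2.1918) = 0.11172.
P = 972.9 × 0.11172 = 108.69 hPa.

P ≈ 109 hPa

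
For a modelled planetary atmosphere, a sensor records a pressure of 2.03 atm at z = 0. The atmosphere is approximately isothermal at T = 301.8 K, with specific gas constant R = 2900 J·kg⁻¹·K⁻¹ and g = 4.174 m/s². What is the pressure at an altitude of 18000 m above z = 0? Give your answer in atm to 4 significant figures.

P ≈ 1.863 atm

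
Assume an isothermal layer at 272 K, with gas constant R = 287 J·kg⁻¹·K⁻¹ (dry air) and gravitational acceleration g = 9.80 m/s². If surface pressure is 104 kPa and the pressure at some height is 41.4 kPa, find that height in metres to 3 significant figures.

Scale height: H = RT/g = 287 × 272 / 9.80 = 7965.7 m.
Invert the barometric formula: z = H ln(P₀/P).
P₀/P = 104/41.4 = 2.5121; ln(2.5121) = 0.92112.
z = 7965.7 × 0.92112 = 7337.4 m.

z ≈ 7340 m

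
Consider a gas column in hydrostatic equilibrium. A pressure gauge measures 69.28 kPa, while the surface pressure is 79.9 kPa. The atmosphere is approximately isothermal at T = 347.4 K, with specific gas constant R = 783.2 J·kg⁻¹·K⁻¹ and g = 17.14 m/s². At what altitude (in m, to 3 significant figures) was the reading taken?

z ≈ 2260 m

Scale height: H = RT/g = 783.2 × 347.4 / 17.14 = 15874 m.
Invert the barometric formula: z = H ln(P₀/P).
P₀/P = 79.9/69.28 = 1.1533; ln(1.1533) = 0.14263.
z = 15874 × 0.14263 = 2264.1 m.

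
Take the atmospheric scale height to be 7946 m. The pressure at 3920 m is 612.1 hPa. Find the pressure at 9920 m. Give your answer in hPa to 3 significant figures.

Between two levels, P₂ = P₁ exp(−Δz/H) with Δz = z₂ − z₁.
Δz = 9920.0 − 3920.0 = 6000.0 m; Δz/H = 6000.0/7946.0 = 0.75510.
P₂ = 612.1 × exp(−0.75510) = 612.1 × 0.46996 = 287.66 hPa.

P ≈ 288 hPa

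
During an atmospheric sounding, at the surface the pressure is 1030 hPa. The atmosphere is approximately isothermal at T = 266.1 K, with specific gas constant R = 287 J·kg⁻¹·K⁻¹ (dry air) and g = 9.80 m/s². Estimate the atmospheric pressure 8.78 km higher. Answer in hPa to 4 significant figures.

Scale height: H = RT/g = 287 × 266.1 / 9.80 = 7792.9 m.
Barometric formula: P = P₀ exp(−z/H).
z/H = 8780.0/7792.9 = 1.1267; exp(−1.1267) = 0.32410.
P = 1030 × 0.32410 = 333.82 hPa.

P ≈ 333.8 hPa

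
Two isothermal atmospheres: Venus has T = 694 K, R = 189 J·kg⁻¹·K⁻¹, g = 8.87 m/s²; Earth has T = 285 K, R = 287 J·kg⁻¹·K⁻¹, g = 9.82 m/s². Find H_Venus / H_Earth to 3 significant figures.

H = RT/g for each body.
H_Venus = 189 × 694 / 8.87 = 14788 m.
H_Earth = 287 × 285 / 9.82 = 8329.4 m.
H_Venus/H_Earth = 14788/8329.4 = 1.7754.

H_Venus/H_Earth ≈ 1.78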